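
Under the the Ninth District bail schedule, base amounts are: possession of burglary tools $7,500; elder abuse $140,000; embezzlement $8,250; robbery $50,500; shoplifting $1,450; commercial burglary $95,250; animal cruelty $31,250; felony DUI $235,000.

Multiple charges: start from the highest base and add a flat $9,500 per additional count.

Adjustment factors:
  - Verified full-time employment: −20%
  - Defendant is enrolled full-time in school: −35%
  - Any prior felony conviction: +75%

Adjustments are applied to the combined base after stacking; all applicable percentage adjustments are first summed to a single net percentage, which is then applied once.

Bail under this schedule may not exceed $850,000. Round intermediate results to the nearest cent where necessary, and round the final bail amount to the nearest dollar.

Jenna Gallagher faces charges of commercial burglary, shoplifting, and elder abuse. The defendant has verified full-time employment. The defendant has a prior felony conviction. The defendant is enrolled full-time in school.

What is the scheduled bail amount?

Base amounts from the schedule: commercial burglary $95,250; shoplifting $1,450; elder abuse $140,000.
Stacking rule: highest base plus $9,500 per additional charge. Highest is elder abuse at $140,000; 2 additional charges → +$19,000. Combined base = $159,000.
Net percentage adjustment: −20% −35% +75% = +20%. $159,000 × 1.2 = $190,800.
$190,800 is within the $850,000 maximum.

$190,800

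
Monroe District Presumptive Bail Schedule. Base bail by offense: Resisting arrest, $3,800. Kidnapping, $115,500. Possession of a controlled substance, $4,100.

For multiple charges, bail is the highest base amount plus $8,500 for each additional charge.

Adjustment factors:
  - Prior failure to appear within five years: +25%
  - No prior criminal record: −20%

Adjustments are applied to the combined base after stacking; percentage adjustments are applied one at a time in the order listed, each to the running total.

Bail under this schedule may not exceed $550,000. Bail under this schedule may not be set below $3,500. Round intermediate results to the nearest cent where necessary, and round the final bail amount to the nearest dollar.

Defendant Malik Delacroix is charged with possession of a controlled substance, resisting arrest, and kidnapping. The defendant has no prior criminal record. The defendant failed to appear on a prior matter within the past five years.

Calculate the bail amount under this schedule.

$132,500

Base amounts from the schedule: possession of a controlled substance $4,100; resisting arrest $3,800; kidnapping $115,500.
Stacking rule: highest base plus $8,500 per additional charge. Highest is kidnapping at $115,500; 2 additional charges → +$17,000. Combined base = $132,500.
Prior failure to appear within five years (+25%): $132,500 × 1.25 = $165,625.
No prior criminal record (−20%): $165,625 × 0.8 = $132,500.
$132,500 is within the $550,000 maximum.
$132,500 is at or above the $3,500 minimum.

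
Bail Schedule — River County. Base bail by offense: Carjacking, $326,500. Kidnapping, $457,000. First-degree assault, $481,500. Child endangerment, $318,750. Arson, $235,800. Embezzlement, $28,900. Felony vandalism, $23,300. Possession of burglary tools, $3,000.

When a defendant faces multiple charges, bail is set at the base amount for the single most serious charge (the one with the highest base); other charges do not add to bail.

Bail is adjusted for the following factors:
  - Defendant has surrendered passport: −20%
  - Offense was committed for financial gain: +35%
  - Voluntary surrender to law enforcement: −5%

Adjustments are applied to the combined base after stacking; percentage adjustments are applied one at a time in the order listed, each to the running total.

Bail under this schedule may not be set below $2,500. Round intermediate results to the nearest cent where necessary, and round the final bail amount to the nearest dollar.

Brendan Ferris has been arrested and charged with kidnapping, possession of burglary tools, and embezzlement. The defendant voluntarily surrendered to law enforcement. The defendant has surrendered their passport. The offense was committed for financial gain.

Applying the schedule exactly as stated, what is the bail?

Base amounts from the schedule: kidnapping $457,000; possession of burglary tools $3,000; embezzlement $28,900.
Stacking rule: use the highest base only. Highest is kidnapping at $457,000. Combined base = $457,000.
Defendant has surrendered passport (−20%): $457,000 × 0.8 = $365,600.
Offense was committed for financial gain (+35%): $365,600 × 1.35 = $493,560.
Voluntary surrender to law enforcement (−5%): $493,560 × 0.95 = $468,882.
$468,882 is at or above the $2,500 minimum.

$468,882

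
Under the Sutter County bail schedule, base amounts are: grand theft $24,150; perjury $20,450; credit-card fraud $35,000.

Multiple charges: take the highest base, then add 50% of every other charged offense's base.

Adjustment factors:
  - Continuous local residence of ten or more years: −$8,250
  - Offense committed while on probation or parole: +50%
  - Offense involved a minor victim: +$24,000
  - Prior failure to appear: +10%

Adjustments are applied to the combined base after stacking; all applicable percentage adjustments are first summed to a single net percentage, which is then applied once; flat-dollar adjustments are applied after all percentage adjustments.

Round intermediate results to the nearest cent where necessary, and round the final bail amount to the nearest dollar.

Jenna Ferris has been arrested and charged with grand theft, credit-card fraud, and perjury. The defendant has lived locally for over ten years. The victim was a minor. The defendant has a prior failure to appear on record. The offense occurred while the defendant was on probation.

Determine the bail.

$107,430

Base amounts from the schedule: grand theft $24,150; credit-card fraud $35,000; perjury $20,450.
Stacking rule: highest base plus 50% of each additional charge. Highest is credit-card fraud at $35,000. Additional: $24,150 × 50% = $12,075; $20,450 × 50% = $10,225. Combined base = $35,000 + $22,300 = $57,300.
Net percentage adjustment: +50% +10% = +60%. $57,300 × 1.6 = $91,680.
Continuous local residence of ten or more years (−$8,250 flat): $91,680 − $8,250 = $83,430.
Offense involved a minor victim (+$24,000 flat): $83,430 + $24,000 = $107,430.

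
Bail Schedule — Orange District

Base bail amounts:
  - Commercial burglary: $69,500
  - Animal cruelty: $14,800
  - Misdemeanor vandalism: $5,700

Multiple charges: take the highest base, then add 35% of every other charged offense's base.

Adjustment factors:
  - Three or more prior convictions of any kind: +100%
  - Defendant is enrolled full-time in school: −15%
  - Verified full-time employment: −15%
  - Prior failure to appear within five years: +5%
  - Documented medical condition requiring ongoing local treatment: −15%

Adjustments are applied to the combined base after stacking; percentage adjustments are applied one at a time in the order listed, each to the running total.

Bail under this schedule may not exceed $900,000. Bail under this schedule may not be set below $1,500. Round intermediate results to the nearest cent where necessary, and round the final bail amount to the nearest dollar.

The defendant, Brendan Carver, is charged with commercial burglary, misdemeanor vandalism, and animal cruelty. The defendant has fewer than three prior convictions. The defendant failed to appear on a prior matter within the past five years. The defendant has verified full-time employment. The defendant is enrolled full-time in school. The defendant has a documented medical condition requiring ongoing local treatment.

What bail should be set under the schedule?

Base amounts from the schedule: commercial burglary $69,500; misdemeanor vandalism $5,700; animal cruelty $14,800.
Stacking rule: highest base plus 35% of each additional charge. Highest is commercial burglary at $69,500. Additional: $5,700 × 35% = $1,995; $14,800 × 35% = $5,180. Combined base = $69,500 + $7,175 = $76,675.
Defendant is enrolled full-time in school (−15%): $76,675 × 0.85 = $65,173.75.
Verified full-time employment (−15%): $65,173.75 × 0.85 = $55,397.69.
Prior failure to appear within five years (+5%): $55,397.69 × 1.05 = $58,167.57.
Documented medical condition requiring ongoing local treatment (−15%): $58,167.57 × 0.85 = $49,442.43.
$49,442.43 is within the $900,000 maximum.
$49,442.43 is at or above the $1,500 minimum.
Rounded to the nearest dollar: $49,442.

$49,442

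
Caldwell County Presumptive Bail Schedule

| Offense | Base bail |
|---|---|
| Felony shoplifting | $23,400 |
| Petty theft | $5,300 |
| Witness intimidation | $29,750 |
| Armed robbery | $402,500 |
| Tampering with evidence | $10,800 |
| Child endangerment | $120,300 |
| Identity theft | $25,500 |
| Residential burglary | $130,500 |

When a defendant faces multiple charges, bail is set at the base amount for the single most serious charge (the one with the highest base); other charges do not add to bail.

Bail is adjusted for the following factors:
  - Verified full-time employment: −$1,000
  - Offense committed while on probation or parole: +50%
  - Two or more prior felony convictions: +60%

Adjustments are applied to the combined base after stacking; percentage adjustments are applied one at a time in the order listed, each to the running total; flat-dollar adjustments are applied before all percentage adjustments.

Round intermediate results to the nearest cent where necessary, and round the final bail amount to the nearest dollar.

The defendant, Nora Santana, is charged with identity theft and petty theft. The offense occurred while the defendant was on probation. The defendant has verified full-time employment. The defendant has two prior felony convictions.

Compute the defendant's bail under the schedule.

$58,800

Base amounts from the schedule: identity theft $25,500; petty theft $5,300.
Stacking rule: use the highest base only. Highest is identity theft at $25,500. Combined base = $25,500.
Verified full-time employment (−$1,000 flat): $25,500 − $1,000 = $24,500.
Offense committed while on probation or parole (+50%): $24,500 × 1.5 = $36,750.
Two or more prior felony convictions (+60%): $36,750 × 1.6 = $58,800.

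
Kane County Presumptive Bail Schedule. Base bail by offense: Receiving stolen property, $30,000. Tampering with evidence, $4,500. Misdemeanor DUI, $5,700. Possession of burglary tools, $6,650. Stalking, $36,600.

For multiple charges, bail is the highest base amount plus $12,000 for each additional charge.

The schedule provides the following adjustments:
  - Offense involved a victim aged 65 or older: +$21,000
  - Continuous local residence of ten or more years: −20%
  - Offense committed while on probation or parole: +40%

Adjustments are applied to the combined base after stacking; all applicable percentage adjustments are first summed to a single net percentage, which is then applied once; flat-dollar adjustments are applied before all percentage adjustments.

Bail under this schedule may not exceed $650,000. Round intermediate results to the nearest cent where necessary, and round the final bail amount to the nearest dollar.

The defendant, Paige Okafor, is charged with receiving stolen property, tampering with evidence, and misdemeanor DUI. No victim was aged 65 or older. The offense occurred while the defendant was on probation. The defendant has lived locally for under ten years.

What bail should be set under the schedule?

$75,600

Base amounts from the schedule: receiving stolen property $30,000; tampering with evidence $4,500; misdemeanor DUI $5,700.
Stacking rule: highest base plus $12,000 per additional charge. Highest is receiving stolen property at $30,000; 2 additional charges → +$24,000. Combined base = $54,000.
Offense committed while on probation or parole (+40%): $54,000 × 1.4 = $75,600.
$75,600 is within the $650,000 maximum.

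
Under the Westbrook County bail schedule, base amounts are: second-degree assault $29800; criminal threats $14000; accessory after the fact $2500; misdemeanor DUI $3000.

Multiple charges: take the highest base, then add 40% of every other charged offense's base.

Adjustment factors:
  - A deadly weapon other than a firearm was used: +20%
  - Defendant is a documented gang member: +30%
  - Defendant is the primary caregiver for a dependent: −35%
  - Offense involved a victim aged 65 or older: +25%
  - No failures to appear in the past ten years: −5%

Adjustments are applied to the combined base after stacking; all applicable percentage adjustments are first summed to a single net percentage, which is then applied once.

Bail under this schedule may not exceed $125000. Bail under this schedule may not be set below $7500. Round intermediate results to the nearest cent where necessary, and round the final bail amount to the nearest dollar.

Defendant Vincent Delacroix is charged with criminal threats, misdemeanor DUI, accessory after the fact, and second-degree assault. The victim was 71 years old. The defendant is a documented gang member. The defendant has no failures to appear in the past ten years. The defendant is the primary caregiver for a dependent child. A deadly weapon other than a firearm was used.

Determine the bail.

Base amounts from the schedule: criminal threats $14000; misdemeanor DUI $3000; accessory after the fact $2500; second-degree assault $29800.
Stacking rule: highest base plus 40% of each additional charge. Highest is second-degree assault at $29800. Additional: $14000 × 40% = $5600; $3000 × 40% = $1200; $2500 × 40% = $1000. Combined base = $29800 + $7800 = $37600.
Net percentage adjustment: +20% +30% −35% +25% −5% = +35%. $37600 × 1.35 = $50760.
$50760 is within the $125000 maximum.
$50760 is at or above the $7500 minimum.

$50760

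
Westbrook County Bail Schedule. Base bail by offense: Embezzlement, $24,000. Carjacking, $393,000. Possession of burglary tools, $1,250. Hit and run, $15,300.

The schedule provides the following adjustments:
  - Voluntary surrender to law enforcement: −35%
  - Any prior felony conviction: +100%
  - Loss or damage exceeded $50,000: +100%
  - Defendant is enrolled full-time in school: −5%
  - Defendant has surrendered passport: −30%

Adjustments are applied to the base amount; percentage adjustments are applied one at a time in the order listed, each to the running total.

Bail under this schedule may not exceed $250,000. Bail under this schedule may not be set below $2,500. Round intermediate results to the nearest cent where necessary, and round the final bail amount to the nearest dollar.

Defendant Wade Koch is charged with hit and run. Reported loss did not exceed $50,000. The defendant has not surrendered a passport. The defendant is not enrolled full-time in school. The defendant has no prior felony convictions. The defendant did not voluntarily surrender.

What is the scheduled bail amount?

$15,300

Base amounts from the schedule: hit and run $15,300.
Single charge. Combined base = $15,300.
No adjustment factors apply to this defendant.
$15,300 is within the $250,000 maximum.
$15,300 is at or above the $2,500 minimum.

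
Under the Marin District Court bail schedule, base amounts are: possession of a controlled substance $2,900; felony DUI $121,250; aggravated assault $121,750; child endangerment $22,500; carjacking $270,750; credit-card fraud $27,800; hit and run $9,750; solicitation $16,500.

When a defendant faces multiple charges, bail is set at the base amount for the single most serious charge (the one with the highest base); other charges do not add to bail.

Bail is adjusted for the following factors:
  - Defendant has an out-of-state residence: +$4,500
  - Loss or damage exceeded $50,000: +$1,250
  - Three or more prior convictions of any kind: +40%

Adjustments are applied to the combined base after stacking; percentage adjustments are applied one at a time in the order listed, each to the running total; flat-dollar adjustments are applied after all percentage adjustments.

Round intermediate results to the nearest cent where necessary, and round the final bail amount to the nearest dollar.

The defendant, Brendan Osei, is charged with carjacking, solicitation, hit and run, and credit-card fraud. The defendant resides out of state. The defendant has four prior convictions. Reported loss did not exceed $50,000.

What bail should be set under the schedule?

Base amounts from the schedule: carjacking $270,750; solicitation $16,500; hit and run $9,750; credit-card fraud $27,800.
Stacking rule: use the highest base only. Highest is carjacking at $270,750. Combined base = $270,750.
Three or more prior convictions of any kind (+40%): $270,750 × 1.4 = $379,050.
Defendant has an out-of-state residence (+$4,500 flat): $379,050 + $4,500 = $383,550.

$383,550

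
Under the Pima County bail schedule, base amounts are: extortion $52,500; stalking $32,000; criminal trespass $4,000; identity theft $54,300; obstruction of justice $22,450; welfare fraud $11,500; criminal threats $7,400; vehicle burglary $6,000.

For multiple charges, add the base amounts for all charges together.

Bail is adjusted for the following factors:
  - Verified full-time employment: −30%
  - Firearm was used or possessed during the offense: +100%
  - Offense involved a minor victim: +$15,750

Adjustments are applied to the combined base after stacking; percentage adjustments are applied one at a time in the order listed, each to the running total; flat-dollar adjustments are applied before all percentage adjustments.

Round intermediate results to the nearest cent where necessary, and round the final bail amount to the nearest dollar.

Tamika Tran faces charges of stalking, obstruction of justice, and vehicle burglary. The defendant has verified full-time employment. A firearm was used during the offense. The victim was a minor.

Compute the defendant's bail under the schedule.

$106,680

Base amounts from the schedule: stalking $32,000; obstruction of justice $22,450; vehicle burglary $6,000.
Stacking rule: sum of all bases. $32,000 + $22,450 + $6,000 = $60,450.
Offense involved a minor victim (+$15,750 flat): $60,450 + $15,750 = $76,200.
Verified full-time employment (−30%): $76,200 × 0.7 = $53,340.
Firearm was used or possessed during the offense (+100%): $53,340 × 2 = $106,680.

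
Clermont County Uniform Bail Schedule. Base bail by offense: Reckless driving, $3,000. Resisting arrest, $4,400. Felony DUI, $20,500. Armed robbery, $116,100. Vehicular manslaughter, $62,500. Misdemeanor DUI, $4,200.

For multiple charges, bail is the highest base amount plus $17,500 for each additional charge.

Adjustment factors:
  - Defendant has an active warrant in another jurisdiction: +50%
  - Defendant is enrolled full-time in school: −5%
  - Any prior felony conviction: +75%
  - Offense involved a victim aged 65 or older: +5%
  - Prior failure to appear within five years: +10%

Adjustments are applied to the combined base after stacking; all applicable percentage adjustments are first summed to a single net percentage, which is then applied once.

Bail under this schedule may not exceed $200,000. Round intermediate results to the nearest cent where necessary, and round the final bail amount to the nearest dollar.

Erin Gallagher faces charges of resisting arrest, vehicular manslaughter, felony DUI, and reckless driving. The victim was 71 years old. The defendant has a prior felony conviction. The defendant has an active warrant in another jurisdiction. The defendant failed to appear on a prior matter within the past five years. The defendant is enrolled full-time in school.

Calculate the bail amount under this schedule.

Base amounts from the schedule: resisting arrest $4,400; vehicular manslaughter $62,500; felony DUI $20,500; reckless driving $3,000.
Stacking rule: highest base plus $17,500 per additional charge. Highest is vehicular manslaughter at $62,500; 3 additional charges → +$52,500. Combined base = $115,000.
Net percentage adjustment: +50% −5% +75% +5% +10% = +135%. $115,000 × 2.35 = $270,250.
Result $270,250 exceeds the maximum of $200,000; bail is capped at $200,000.

$200,000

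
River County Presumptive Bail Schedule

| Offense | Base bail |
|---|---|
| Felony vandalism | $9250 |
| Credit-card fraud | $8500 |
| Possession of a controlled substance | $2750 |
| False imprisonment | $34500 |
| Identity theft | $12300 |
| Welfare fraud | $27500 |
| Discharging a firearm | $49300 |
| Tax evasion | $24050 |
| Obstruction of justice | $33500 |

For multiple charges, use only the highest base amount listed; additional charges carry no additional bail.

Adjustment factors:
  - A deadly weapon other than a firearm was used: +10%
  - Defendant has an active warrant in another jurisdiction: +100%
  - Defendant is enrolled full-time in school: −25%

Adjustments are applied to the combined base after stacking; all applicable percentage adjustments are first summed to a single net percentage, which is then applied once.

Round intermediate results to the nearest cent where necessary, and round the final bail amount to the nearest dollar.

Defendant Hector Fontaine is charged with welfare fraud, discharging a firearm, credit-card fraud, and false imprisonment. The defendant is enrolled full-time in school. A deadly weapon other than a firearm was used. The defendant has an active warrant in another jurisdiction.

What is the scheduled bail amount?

Base amounts from the schedule: welfare fraud $27500; discharging a firearm $49300; credit-card fraud $8500; false imprisonment $34500.
Stacking rule: use the highest base only. Highest is discharging a firearm at $49300. Combined base = $49300.
Net percentage adjustment: +10% +100% −25% = +85%. $49300 × 1.85 = $91205.

$91205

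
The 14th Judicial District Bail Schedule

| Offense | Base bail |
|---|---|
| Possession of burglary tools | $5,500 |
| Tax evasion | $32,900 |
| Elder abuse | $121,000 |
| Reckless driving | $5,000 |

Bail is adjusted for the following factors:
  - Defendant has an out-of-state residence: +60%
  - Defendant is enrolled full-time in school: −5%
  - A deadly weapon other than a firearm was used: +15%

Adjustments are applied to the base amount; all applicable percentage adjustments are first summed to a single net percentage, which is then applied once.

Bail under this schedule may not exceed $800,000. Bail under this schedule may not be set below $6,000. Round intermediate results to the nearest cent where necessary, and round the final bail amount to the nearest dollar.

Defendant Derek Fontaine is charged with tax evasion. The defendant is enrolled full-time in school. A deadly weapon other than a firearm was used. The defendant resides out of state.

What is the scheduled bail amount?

$55,930

Base amounts from the schedule: tax evasion $32,900.
Single charge. Combined base = $32,900.
Net percentage adjustment: +60% −5% +15% = +70%. $32,900 × 1.7 = $55,930.
$55,930 is within the $800,000 maximum.
$55,930 is at or above the $6,000 minimum.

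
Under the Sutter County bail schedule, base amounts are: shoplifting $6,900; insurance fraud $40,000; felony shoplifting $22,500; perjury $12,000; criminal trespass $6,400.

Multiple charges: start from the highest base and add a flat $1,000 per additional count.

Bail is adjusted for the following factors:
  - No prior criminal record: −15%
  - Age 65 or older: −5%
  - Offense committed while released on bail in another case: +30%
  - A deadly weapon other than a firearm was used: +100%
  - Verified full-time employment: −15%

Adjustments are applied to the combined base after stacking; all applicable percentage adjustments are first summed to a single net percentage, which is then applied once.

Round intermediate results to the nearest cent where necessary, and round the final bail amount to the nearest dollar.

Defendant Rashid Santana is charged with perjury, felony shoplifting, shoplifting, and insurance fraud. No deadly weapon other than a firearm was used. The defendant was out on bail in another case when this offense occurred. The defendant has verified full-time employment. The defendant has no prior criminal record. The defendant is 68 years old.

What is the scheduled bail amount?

$40,850

Base amounts from the schedule: perjury $12,000; felony shoplifting $22,500; shoplifting $6,900; insurance fraud $40,000.
Stacking rule: highest base plus $1,000 per additional charge. Highest is insurance fraud at $40,000; 3 additional charges → +$3,000. Combined base = $43,000.
Net percentage adjustment: −15% −5% +30% −15% = −5%. $43,000 × 0.95 = $40,850.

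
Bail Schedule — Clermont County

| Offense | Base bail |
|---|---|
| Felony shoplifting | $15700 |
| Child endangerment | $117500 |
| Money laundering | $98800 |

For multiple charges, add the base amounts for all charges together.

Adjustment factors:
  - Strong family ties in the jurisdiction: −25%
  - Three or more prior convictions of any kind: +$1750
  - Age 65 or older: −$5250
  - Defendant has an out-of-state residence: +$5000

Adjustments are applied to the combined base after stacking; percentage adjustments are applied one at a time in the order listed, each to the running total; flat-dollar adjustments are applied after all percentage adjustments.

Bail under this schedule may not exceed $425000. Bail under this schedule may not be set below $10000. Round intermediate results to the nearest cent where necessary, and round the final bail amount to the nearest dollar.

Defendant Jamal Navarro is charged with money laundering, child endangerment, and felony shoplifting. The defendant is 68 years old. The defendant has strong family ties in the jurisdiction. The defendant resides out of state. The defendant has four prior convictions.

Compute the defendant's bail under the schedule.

Base amounts from the schedule: money laundering $98800; child endangerment $117500; felony shoplifting $15700.
Stacking rule: sum of all bases. $98800 + $117500 + $15700 = $232000.
Strong family ties in the jurisdiction (−25%): $232000 × 0.75 = $174000.
Three or more prior convictions of any kind (+$1750 flat): $174000 + $1750 = $175750.
Age 65 or older (−$5250 flat): $175750 − $5250 = $170500.
Defendant has an out-of-state residence (+$5000 flat): $170500 + $5000 = $175500.
$175500 is within the $425000 maximum.
$175500 is at or above the $10000 minimum.

$175500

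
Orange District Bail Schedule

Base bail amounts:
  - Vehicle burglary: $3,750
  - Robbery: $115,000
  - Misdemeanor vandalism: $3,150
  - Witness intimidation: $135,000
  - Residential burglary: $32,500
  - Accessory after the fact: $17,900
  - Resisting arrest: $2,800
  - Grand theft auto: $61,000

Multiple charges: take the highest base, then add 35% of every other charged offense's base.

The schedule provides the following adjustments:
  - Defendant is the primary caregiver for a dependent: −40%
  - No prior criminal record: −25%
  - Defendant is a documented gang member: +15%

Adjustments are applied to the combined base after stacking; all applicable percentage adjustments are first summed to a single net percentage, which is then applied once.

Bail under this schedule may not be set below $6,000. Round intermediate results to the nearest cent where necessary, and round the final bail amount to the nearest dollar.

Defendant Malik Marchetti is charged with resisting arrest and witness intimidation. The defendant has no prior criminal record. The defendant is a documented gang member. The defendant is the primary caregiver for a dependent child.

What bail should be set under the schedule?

$67,990

Base amounts from the schedule: resisting arrest $2,800; witness intimidation $135,000.
Stacking rule: highest base plus 35% of each additional charge. Highest is witness intimidation at $135,000. Additional: $2,800 × 35% = $980. Combined base = $135,000 + $980 = $135,980.
Net percentage adjustment: −40% −25% +15% = −50%. $135,980 × 0.5 = $67,990.
$67,990 is at or above the $6,000 minimum.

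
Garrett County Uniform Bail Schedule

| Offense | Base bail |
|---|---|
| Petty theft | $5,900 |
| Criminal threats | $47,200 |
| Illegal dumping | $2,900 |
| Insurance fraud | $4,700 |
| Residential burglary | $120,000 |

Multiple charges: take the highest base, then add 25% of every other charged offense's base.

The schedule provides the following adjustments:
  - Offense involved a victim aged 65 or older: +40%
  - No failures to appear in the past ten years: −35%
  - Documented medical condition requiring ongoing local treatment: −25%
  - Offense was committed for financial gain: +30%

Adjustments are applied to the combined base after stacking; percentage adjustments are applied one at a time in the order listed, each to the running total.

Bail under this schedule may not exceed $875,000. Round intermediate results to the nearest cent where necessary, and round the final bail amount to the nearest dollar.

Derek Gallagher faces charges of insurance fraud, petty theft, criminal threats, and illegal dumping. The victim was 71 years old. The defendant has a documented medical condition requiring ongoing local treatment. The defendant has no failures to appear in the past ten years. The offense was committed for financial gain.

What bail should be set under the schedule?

$44,873

Base amounts from the schedule: insurance fraud $4,700; petty theft $5,900; criminal threats $47,200; illegal dumping $2,900.
Stacking rule: highest base plus 25% of each additional charge. Highest is criminal threats at $47,200. Additional: $4,700 × 25% = $1,175; $5,900 × 25% = $1,475; $2,900 × 25% = $725. Combined base = $47,200 + $3,375 = $50,575.
Offense involved a victim aged 65 or older (+40%): $50,575 × 1.4 = $70,805.
No failures to appear in the past ten years (−35%): $70,805 × 0.65 = $46,023.25.
Documented medical condition requiring ongoing local treatment (−25%): $46,023.25 × 0.75 = $34,517.44.
Offense was committed for financial gain (+30%): $34,517.44 × 1.3 = $44,872.67.
$44,872.67 is within the $875,000 maximum.
Rounded to the nearest dollar: $44,873.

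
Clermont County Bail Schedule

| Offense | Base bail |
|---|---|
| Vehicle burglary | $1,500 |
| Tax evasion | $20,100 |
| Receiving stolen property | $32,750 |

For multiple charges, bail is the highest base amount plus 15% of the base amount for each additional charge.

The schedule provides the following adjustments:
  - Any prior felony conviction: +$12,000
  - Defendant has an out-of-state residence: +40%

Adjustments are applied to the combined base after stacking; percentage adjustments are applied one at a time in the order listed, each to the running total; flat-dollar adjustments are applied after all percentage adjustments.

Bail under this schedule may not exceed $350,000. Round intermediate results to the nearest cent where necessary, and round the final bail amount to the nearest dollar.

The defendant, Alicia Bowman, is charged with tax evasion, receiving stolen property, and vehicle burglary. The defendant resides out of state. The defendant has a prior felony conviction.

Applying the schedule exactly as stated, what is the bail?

$62,386

Base amounts from the schedule: tax evasion $20,100; receiving stolen property $32,750; vehicle burglary $1,500.
Stacking rule: highest base plus 15% of each additional charge. Highest is receiving stolen property at $32,750. Additional: $20,100 × 15% = $3,015; $1,500 × 15% = $225. Combined base = $32,750 + $3,240 = $35,990.
Defendant has an out-of-state residence (+40%): $35,990 × 1.4 = $50,386.
Any prior felony conviction (+$12,000 flat): $50,386 + $12,000 = $62,386.
$62,386 is within the $350,000 maximum.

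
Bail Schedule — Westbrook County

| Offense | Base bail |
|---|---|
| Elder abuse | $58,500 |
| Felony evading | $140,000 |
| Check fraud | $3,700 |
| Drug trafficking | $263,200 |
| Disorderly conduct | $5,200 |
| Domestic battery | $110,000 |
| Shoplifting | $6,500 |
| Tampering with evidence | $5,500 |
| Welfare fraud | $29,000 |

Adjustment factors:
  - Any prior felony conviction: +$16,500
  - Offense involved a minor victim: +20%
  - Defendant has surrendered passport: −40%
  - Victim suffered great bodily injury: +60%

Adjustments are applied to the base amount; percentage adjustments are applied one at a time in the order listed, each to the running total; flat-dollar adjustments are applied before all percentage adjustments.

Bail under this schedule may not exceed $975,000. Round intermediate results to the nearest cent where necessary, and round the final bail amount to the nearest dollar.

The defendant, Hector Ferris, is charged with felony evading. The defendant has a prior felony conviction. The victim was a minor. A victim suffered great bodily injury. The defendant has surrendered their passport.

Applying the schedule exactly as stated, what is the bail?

Base amounts from the schedule: felony evading $140,000.
Single charge. Combined base = $140,000.
Any prior felony conviction (+$16,500 flat): $140,000 + $16,500 = $156,500.
Offense involved a minor victim (+20%): $156,500 × 1.2 = $187,800.
Defendant has surrendered passport (−40%): $187,800 × 0.6 = $112,680.
Victim suffered great bodily injury (+60%): $112,680 × 1.6 = $180,288.
$180,288 is within the $975,000 maximum.

$180,288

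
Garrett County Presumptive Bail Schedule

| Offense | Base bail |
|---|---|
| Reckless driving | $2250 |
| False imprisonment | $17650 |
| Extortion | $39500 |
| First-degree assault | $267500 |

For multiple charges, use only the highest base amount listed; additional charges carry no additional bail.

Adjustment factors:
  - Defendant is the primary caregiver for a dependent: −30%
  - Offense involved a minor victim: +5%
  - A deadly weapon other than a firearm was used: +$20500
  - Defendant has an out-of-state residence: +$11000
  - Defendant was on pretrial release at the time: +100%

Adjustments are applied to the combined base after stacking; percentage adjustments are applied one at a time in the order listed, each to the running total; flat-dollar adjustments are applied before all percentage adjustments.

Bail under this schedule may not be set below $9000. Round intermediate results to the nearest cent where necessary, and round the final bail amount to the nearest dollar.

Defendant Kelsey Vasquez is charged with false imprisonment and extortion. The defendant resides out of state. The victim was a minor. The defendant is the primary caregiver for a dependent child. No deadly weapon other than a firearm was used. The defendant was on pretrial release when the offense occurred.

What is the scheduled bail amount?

Base amounts from the schedule: false imprisonment $17650; extortion $39500.
Stacking rule: use the highest base only. Highest is extortion at $39500. Combined base = $39500.
Defendant has an out-of-state residence (+$11000 flat): $39500 + $11000 = $50500.
Defendant is the primary caregiver for a dependent (−30%): $50500 × 0.7 = $35350.
Offense involved a minor victim (+5%): $35350 × 1.05 = $37117.50.
Defendant was on pretrial release at the time (+100%): $37117.50 × 2 = $74235.
$74235 is at or above the $9000 minimum.

$74235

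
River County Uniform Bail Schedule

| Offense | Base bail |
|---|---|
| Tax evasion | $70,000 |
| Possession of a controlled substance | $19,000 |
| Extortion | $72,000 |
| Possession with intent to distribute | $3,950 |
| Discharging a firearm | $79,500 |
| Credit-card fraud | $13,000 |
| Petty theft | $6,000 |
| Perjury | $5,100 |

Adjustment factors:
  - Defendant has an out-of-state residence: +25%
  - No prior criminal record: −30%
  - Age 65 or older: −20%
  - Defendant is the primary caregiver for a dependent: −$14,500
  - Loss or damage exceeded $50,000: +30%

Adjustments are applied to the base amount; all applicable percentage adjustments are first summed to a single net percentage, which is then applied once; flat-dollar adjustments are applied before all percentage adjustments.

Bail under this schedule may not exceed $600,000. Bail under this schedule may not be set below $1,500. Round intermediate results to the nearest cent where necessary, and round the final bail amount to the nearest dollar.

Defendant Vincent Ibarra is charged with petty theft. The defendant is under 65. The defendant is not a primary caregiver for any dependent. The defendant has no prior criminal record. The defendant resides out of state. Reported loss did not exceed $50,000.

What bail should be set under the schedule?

$5,700

Base amounts from the schedule: petty theft $6,000.
Single charge. Combined base = $6,000.
Net percentage adjustment: +25% −30% = −5%. $6,000 × 0.95 = $5,700.
$5,700 is within the $600,000 maximum.
$5,700 is at or above the $1,500 minimum.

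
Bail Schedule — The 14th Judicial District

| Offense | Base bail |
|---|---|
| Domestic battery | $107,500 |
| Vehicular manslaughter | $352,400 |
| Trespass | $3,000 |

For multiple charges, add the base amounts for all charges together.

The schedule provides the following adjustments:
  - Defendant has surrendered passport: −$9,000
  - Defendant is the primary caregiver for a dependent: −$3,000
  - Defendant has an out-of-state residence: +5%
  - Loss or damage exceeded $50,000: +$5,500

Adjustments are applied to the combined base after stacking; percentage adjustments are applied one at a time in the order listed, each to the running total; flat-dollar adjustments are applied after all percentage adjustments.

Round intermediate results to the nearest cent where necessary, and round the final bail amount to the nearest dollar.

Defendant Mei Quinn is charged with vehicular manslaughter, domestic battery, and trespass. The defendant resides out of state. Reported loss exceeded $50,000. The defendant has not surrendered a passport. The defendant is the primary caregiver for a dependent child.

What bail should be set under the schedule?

Base amounts from the schedule: vehicular manslaughter $352,400; domestic battery $107,500; trespass $3,000.
Stacking rule: sum of all bases. $352,400 + $107,500 + $3,000 = $462,900.
Defendant has an out-of-state residence (+5%): $462,900 × 1.05 = $486,045.
Defendant is the primary caregiver for a dependent (−$3,000 flat): $486,045 − $3,000 = $483,045.
Loss or damage exceeded $50,000 (+$5,500 flat): $483,045 + $5,500 = $488,545.

$488,545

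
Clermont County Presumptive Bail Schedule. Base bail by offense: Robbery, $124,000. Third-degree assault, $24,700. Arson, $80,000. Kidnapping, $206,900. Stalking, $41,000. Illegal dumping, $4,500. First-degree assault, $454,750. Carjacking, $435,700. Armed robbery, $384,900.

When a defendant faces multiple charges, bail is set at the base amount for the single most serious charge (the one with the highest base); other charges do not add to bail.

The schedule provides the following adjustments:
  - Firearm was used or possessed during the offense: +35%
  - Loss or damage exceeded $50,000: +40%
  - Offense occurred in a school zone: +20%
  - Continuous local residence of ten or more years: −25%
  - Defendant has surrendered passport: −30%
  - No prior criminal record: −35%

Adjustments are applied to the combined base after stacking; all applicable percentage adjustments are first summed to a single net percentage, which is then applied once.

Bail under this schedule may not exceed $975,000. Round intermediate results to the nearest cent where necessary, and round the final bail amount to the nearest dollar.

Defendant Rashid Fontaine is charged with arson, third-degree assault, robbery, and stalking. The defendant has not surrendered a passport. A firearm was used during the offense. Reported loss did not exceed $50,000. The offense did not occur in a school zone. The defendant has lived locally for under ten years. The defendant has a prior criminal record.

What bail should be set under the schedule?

Base amounts from the schedule: arson $80,000; third-degree assault $24,700; robbery $124,000; stalking $41,000.
Stacking rule: use the highest base only. Highest is robbery at $124,000. Combined base = $124,000.
Firearm was used or possessed during the offense (+35%): $124,000 × 1.35 = $167,400.
$167,400 is within the $975,000 maximum.

$167,400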